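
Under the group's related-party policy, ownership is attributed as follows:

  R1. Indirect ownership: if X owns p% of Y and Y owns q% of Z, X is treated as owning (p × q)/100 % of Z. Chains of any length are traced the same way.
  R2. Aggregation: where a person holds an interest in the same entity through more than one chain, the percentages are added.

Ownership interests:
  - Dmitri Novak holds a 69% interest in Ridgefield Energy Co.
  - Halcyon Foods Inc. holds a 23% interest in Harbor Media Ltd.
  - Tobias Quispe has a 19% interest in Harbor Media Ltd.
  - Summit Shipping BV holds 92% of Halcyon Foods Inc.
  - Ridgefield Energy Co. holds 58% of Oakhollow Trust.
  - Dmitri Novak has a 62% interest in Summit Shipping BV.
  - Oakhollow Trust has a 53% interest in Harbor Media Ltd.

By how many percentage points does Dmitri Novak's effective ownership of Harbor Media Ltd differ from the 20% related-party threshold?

14.3298

Chain via Summit Shipping BV → Halcyon Foods Inc. (R1): 62% × 92% × 23% = 13.1192% of Harbor Media Ltd.
Chain via Ridgefield Energy Co. → Oakhollow Trust (R1): 69% × 58% × 53% = 21.2106% of Harbor Media Ltd.
Aggregating (R2): 13.1192% + 21.2106% = 34.3298%.
34.3298% exceeds the 20% threshold by 14.3298 percentage points.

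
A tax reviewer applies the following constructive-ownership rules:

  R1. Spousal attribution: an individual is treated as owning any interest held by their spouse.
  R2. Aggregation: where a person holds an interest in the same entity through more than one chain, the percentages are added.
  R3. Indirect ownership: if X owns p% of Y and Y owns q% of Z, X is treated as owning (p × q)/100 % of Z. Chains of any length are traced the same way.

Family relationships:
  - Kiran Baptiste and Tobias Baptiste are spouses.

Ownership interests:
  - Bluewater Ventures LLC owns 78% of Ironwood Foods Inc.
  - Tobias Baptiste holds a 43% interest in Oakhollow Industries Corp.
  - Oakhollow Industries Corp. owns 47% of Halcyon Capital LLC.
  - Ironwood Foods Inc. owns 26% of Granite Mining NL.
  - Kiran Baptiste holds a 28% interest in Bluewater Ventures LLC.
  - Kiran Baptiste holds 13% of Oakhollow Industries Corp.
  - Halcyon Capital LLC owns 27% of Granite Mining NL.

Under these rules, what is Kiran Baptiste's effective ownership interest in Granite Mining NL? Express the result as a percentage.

12.7848%

By spousal attribution (R1), Kiran Baptiste is treated as also owning Tobias Baptiste's interest in Oakhollow Industries Corp, giving 13% + 43% = 56%.
Chain via Bluewater Ventures LLC → Ironwood Foods Inc. (R3): 28% × 78% × 26% = 5.6784% of Granite Mining NL.
Chain via Oakhollow Industries Corp. → Halcyon Capital LLC (R3): 56% × 47% × 27% = 7.1064% of Granite Mining NL.
Aggregating (R2): 5.6784% + 7.1064% = 12.7848%.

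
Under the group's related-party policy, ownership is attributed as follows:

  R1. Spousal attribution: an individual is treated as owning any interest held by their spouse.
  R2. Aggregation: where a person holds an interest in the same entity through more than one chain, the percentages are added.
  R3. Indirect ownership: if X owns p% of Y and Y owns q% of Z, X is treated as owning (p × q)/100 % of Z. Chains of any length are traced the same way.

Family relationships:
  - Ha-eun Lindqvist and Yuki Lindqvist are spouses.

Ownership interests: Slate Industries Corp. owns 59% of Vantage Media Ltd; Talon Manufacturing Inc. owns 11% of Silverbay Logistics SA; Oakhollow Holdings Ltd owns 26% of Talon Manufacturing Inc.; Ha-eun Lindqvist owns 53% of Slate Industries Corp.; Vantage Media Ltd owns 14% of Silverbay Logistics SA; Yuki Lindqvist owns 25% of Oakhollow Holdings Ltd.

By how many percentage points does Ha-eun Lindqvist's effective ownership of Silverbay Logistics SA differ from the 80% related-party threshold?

74.9072

By spousal attribution (R1), Ha-eun Lindqvist is treated as owning Yuki Lindqvist's 25% interest in Oakhollow Holdings Ltd.
Chain via Slate Industries Corp. → Vantage Media Ltd (R3): 53% × 59% × 14% = 4.3778% of Silverbay Logistics SA.
Chain via Oakhollow Holdings Ltd → Talon Manufacturing Inc. (R3): 25% × 26% × 11% = 0.715% of Silverbay Logistics SA.
Aggregating (R2): 4.3778% + 0.715% = 5.0928%.
5.0928% falls short of the 80% threshold by 74.9072 percentage points.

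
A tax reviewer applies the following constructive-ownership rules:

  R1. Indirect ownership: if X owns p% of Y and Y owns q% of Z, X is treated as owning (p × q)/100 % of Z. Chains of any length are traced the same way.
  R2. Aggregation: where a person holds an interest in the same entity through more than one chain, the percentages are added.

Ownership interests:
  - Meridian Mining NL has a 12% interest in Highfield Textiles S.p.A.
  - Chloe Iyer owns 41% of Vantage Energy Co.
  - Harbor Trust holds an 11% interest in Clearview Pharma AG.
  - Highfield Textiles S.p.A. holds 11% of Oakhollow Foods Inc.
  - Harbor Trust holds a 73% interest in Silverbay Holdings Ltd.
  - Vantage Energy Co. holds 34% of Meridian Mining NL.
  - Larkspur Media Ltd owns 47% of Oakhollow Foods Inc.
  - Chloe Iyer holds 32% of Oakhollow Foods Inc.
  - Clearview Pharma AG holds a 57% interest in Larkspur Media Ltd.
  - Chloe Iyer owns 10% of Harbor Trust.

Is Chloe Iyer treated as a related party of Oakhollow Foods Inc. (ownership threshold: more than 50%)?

No

Chain via Harbor Trust → Clearview Pharma AG → Larkspur Media Ltd (R1): 10% × 11% × 57% × 47% = 0.29469% of Oakhollow Foods Inc.
Chain via Vantage Energy Co. → Meridian Mining NL → Highfield Textiles S.p.A. (R1): 41% × 34% × 12% × 11% = 0.184008% of Oakhollow Foods Inc.
Direct interest in Oakhollow Foods Inc: 32%.
Aggregating (R2): 0.29469% + 0.184008% + 32% = 32.478698%.
32.478698% does not exceed the 50% threshold, so Chloe is not a related party to Oakhollow Foods Inc.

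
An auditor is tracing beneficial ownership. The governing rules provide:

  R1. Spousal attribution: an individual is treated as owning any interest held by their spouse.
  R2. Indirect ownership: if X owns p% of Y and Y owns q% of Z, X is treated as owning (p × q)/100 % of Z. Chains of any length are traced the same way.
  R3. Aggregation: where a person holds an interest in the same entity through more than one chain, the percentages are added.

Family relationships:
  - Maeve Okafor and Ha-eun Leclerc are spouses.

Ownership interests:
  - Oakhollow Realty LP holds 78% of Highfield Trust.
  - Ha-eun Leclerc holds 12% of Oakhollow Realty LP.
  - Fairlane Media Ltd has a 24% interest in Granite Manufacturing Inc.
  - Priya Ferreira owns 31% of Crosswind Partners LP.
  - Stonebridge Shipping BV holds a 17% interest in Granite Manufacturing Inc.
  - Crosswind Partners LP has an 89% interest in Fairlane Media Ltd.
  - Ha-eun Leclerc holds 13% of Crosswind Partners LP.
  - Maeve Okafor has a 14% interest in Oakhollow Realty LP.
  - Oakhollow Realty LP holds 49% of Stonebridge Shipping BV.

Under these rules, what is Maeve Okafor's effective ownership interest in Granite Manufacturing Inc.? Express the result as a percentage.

4.9426%

By spousal attribution (R1), Maeve Okafor is treated as also owning Ha-eun Leclerc's interest in Oakhollow Realty LP, giving 14% + 12% = 26%.
By spousal attribution (R1), Maeve Okafor is treated as owning Ha-eun Leclerc's 13% interest in Crosswind Partners LP.
Chain via Oakhollow Realty LP → Stonebridge Shipping BV (R2): 26% × 49% × 17% = 2.1658% of Granite Manufacturing Inc.
Chain via Crosswind Partners LP → Fairlane Media Ltd (R2): 13% × 89% × 24% = 2.7768% of Granite Manufacturing Inc.
Aggregating (R3): 2.1658% + 2.7768% = 4.9426%.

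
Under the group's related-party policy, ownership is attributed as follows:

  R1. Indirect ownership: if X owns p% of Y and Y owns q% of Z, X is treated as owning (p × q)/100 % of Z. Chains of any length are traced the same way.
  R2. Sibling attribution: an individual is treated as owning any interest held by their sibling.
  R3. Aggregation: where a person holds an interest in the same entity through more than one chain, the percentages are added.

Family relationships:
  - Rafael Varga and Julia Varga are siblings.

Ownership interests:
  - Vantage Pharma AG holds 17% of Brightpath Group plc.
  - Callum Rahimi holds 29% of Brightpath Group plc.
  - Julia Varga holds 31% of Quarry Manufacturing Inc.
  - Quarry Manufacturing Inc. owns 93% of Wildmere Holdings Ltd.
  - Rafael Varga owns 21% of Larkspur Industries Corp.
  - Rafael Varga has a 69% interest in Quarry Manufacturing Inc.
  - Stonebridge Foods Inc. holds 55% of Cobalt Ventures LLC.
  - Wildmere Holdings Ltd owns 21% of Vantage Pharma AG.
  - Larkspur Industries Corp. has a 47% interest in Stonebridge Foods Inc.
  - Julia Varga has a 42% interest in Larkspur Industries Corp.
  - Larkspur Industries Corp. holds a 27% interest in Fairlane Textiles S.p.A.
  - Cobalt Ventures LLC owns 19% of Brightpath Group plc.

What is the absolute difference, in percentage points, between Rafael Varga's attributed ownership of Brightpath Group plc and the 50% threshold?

43.585655

By sibling attribution (R2), Rafael Varga is treated as also owning Julia Varga's interest in Quarry Manufacturing Inc, giving 69% + 31% = 100%.
By sibling attribution (R2), Rafael Varga is treated as also owning Julia Varga's interest in Larkspur Industries Corp, giving 21% + 42% = 63%.
Chain via Quarry Manufacturing Inc. → Wildmere Holdings Ltd → Vantage Pharma AG (R1): 100% × 93% × 21% × 17% = 3.3201% of Brightpath Group plc.
Chain via Larkspur Industries Corp. → Stonebridge Foods Inc. → Cobalt Ventures LLC (R1): 63% × 47% × 55% × 19% = 3.094245% of Brightpath Group plc.
Aggregating (R3): 3.3201% + 3.094245% = 6.414345%.
6.414345% falls short of the 50% threshold by 43.585655 percentage points.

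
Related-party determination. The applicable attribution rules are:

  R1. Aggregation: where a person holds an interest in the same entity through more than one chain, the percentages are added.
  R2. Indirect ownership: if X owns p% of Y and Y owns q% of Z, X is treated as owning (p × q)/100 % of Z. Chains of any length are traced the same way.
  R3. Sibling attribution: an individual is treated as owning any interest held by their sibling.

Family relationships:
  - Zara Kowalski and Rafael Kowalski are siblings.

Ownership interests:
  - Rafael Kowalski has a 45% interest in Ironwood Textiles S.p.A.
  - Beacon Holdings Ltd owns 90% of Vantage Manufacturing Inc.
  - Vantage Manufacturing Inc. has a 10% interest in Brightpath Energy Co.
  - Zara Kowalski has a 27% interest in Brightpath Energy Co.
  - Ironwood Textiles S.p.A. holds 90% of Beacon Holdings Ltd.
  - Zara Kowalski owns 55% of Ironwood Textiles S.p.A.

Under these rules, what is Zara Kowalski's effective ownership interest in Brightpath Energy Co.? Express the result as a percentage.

By sibling attribution (R3), Zara Kowalski is treated as also owning Rafael Kowalski's interest in Ironwood Textiles S.p.A, giving 55% + 45% = 100%.
Chain via Ironwood Textiles S.p.A. → Beacon Holdings Ltd → Vantage Manufacturing Inc. (R2): 100% × 90% × 90% × 10% = 8.1% of Brightpath Energy Co.
Direct interest in Brightpath Energy Co: 27%.
Aggregating (R1): 8.1% + 27% = 35.1%.

35.1%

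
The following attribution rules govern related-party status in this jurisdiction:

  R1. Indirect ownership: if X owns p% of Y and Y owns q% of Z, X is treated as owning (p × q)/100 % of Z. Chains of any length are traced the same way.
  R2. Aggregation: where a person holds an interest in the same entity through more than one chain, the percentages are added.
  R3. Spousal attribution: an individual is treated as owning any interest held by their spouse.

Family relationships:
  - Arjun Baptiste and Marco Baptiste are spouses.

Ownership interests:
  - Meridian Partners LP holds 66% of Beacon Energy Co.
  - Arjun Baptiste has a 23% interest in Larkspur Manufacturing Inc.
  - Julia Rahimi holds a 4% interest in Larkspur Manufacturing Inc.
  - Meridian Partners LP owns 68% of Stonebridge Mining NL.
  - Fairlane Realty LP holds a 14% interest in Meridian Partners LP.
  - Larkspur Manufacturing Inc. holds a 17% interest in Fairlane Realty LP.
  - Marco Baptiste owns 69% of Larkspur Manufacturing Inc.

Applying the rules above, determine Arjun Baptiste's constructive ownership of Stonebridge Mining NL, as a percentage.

By spousal attribution (R3), Arjun Baptiste is treated as also owning Marco Baptiste's interest in Larkspur Manufacturing Inc, giving 23% + 69% = 92%.
Chain via Larkspur Manufacturing Inc. → Fairlane Realty LP → Meridian Partners LP (R1): 92% × 17% × 14% × 68% = 1.488928% of Stonebridge Mining NL.

1.488928%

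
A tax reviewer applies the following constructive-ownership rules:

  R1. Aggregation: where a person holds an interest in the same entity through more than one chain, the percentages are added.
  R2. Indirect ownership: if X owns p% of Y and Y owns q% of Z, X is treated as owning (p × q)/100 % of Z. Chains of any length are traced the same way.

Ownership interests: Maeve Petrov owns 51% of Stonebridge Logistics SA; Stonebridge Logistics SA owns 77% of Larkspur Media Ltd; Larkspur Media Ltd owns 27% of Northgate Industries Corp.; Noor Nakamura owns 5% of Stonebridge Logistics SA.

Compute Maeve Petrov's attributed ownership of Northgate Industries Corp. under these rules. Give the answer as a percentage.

10.6029%

Chain via Stonebridge Logistics SA → Larkspur Media Ltd (R2): 51% × 77% × 27% = 10.6029% of Northgate Industries Corp.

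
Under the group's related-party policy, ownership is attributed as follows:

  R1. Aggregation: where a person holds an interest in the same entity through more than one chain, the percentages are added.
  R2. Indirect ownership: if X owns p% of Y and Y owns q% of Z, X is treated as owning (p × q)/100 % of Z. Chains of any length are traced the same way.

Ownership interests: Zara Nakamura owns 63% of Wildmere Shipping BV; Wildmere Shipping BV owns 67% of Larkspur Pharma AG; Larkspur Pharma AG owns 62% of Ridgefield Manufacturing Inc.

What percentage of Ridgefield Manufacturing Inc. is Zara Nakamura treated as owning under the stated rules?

26.1702%

Chain via Wildmere Shipping BV → Larkspur Pharma AG (R2): 63% × 67% × 62% = 26.1702% of Ridgefield Manufacturing Inc.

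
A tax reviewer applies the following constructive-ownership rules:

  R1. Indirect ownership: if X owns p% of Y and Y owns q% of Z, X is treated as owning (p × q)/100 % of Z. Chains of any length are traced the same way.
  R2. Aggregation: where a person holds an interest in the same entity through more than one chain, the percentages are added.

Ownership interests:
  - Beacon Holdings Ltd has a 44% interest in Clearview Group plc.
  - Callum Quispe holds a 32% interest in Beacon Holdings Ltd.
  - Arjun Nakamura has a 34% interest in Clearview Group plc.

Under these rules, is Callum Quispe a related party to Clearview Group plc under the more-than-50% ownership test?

No

Chain via Beacon Holdings Ltd (R1): 32% × 44% = 14.08% of Clearview Group plc.
14.08% does not exceed the 50% threshold, so Callum is not a related party to Clearview Group plc.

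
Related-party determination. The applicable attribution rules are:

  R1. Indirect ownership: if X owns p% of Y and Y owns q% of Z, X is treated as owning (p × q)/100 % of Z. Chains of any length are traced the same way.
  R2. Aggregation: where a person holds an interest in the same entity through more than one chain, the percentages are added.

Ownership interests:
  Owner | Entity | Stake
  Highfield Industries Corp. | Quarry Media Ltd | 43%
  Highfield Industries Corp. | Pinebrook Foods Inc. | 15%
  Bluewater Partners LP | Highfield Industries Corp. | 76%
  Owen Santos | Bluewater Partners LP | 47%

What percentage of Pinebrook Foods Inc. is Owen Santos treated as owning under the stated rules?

Chain via Bluewater Partners LP → Highfield Industries Corp. (R1): 47% × 76% × 15% = 5.358% of Pinebrook Foods Inc.

5.358%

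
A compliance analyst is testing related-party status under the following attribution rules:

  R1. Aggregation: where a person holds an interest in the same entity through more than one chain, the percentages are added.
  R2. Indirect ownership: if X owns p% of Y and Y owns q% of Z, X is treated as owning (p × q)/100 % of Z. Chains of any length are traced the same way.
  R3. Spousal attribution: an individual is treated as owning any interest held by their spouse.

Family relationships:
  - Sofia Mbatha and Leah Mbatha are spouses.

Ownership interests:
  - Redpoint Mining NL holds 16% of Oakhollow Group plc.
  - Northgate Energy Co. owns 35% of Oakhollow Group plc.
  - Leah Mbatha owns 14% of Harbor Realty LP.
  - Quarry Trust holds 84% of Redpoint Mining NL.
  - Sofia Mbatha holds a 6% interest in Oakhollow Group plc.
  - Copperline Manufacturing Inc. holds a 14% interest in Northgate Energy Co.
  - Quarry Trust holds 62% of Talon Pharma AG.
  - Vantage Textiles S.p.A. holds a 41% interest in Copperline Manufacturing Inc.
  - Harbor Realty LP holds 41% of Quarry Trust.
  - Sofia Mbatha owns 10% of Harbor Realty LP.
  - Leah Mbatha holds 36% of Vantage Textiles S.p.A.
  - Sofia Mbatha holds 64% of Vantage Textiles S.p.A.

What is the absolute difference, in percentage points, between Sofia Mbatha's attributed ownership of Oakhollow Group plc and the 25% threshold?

By spousal attribution (R3), Sofia Mbatha is treated as also owning Leah Mbatha's interest in Vantage Textiles S.p.A, giving 64% + 36% = 100%.
By spousal attribution (R3), Sofia Mbatha is treated as also owning Leah Mbatha's interest in Harbor Realty LP, giving 10% + 14% = 24%.
Chain via Vantage Textiles S.p.A. → Copperline Manufacturing Inc. → Northgate Energy Co. (R2): 100% × 41% × 14% × 35% = 2.009% of Oakhollow Group plc.
Chain via Harbor Realty LP → Quarry Trust → Redpoint Mining NL (R2): 24% × 41% × 84% × 16% = 1.322496% of Oakhollow Group plc.
Direct interest in Oakhollow Group plc: 6%.
Aggregating (R1): 2.009% + 1.322496% + 6% = 9.331496%.
9.331496% falls short of the 25% threshold by 15.668504 percentage points.

15.668504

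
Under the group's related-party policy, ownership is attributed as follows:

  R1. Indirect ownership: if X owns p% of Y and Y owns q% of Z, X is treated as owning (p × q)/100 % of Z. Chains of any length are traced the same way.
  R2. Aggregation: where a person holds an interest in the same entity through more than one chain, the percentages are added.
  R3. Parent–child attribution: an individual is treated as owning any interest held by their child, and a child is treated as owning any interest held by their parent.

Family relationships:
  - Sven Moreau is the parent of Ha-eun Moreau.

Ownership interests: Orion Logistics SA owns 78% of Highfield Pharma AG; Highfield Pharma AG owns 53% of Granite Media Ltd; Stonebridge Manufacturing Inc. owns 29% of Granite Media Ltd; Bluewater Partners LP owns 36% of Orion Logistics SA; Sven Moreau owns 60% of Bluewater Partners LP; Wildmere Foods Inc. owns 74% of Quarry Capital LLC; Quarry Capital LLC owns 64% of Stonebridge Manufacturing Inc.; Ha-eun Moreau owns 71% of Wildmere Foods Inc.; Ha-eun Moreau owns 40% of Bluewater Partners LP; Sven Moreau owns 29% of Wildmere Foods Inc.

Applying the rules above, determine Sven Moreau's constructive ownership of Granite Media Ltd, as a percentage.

28.6168%

By parent–child attribution (R3), Sven Moreau is treated as also owning Ha-eun Moreau's interest in Wildmere Foods Inc, giving 29% + 71% = 100%.
By parent–child attribution (R3), Sven Moreau is treated as also owning Ha-eun Moreau's interest in Bluewater Partners LP, giving 60% + 40% = 100%.
Chain via Wildmere Foods Inc. → Quarry Capital LLC → Stonebridge Manufacturing Inc. (R1): 100% × 74% × 64% × 29% = 13.7344% of Granite Media Ltd.
Chain via Bluewater Partners LP → Orion Logistics SA → Highfield Pharma AG (R1): 100% × 36% × 78% × 53% = 14.8824% of Granite Media Ltd.
Aggregating (R2): 13.7344% + 14.8824% = 28.6168%.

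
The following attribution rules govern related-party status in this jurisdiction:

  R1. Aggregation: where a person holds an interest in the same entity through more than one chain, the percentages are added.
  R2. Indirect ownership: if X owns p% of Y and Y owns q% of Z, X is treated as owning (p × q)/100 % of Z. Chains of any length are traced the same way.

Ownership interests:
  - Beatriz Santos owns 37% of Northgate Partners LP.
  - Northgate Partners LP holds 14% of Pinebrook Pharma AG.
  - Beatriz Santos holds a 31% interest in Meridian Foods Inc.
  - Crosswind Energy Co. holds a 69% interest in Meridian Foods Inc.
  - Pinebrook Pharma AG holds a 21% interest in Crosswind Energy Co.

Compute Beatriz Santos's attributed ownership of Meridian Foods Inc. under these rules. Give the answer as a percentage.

31.750582%

Chain via Northgate Partners LP → Pinebrook Pharma AG → Crosswind Energy Co. (R2): 37% × 14% × 21% × 69% = 0.750582% of Meridian Foods Inc.
Direct interest in Meridian Foods Inc: 31%.
Aggregating (R1): 0.750582% + 31% = 31.750582%.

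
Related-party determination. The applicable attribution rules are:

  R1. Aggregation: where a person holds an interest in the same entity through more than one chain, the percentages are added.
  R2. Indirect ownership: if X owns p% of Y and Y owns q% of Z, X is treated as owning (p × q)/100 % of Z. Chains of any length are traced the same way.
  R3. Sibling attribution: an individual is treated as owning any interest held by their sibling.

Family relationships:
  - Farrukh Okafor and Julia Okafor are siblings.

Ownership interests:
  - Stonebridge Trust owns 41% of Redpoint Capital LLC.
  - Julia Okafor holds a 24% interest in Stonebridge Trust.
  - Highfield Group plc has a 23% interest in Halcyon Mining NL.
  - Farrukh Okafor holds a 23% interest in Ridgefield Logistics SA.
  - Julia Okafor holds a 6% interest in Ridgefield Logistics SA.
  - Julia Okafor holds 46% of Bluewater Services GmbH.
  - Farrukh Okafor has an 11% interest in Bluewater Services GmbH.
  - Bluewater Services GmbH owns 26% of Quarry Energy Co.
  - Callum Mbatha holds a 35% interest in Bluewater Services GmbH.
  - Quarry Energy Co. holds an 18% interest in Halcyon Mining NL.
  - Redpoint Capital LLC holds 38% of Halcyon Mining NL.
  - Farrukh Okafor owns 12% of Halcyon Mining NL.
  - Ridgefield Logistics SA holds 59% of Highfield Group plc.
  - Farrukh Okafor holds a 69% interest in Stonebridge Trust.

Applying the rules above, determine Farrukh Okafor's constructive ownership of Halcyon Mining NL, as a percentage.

33.0923%

By sibling attribution (R3), Farrukh Okafor is treated as also owning Julia Okafor's interest in Ridgefield Logistics SA, giving 23% + 6% = 29%.
By sibling attribution (R3), Farrukh Okafor is treated as also owning Julia Okafor's interest in Bluewater Services GmbH, giving 11% + 46% = 57%.
By sibling attribution (R3), Farrukh Okafor is treated as also owning Julia Okafor's interest in Stonebridge Trust, giving 69% + 24% = 93%.
Chain via Ridgefield Logistics SA → Highfield Group plc (R2): 29% × 59% × 23% = 3.9353% of Halcyon Mining NL.
Chain via Bluewater Services GmbH → Quarry Energy Co. (R2): 57% × 26% × 18% = 2.6676% of Halcyon Mining NL.
Chain via Stonebridge Trust → Redpoint Capital LLC (R2): 93% × 41% × 38% = 14.4894% of Halcyon Mining NL.
Direct interest in Halcyon Mining NL: 12%.
Aggregating (R1): 3.9353% + 2.6676% + 14.4894% + 12% = 33.0923%.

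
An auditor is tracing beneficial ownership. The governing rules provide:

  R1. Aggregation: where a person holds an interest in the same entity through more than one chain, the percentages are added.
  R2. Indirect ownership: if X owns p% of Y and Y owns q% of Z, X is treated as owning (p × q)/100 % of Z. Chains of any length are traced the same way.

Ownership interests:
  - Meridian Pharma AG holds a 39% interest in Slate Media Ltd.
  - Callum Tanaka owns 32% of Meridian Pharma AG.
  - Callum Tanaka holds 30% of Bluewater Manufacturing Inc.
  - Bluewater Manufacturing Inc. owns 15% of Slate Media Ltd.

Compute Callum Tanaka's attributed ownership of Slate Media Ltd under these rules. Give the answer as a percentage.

16.98%

Chain via Bluewater Manufacturing Inc. (R2): 30% × 15% = 4.5% of Slate Media Ltd.
Chain via Meridian Pharma AG (R2): 32% × 39% = 12.48% of Slate Media Ltd.
Aggregating (R1): 4.5% + 12.48% = 16.98%.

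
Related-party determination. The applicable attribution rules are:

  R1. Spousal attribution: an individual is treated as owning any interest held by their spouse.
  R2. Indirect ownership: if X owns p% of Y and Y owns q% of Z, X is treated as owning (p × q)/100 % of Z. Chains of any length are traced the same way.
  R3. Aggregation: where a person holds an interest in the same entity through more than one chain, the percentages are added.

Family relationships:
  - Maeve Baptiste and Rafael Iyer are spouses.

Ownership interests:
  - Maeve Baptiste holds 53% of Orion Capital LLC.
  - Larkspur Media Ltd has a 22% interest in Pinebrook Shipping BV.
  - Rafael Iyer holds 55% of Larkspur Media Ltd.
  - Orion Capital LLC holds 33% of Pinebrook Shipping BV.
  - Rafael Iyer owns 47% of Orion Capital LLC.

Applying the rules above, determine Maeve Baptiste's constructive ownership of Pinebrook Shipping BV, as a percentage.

By spousal attribution (R1), Maeve Baptiste is treated as also owning Rafael Iyer's interest in Orion Capital LLC, giving 53% + 47% = 100%.
By spousal attribution (R1), Maeve Baptiste is treated as owning Rafael Iyer's 55% interest in Larkspur Media Ltd.
Chain via Orion Capital LLC (R2): 100% × 33% = 33% of Pinebrook Shipping BV.
Chain via Larkspur Media Ltd (R2): 55% × 22% = 12.1% of Pinebrook Shipping BV.
Aggregating (R3): 33% + 12.1% = 45.1%.

45.1%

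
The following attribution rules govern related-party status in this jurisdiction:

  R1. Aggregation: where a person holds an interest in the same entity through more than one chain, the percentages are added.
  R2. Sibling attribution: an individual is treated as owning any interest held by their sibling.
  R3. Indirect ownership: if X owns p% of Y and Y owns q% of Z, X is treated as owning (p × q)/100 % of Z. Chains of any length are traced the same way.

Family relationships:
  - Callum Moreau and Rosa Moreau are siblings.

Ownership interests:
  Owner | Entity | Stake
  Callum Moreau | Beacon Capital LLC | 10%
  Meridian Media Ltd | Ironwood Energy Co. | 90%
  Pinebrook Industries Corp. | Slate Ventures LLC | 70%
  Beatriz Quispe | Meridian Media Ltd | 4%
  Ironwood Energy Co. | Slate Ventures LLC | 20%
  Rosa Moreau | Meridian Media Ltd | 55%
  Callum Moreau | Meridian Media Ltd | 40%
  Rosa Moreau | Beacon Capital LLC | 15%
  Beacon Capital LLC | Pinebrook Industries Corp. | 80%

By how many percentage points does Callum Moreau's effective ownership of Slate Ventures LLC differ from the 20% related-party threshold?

11.1

By sibling attribution (R2), Callum Moreau is treated as also owning Rosa Moreau's interest in Meridian Media Ltd, giving 40% + 55% = 95%.
By sibling attribution (R2), Callum Moreau is treated as also owning Rosa Moreau's interest in Beacon Capital LLC, giving 10% + 15% = 25%.
Chain via Meridian Media Ltd → Ironwood Energy Co. (R3): 95% × 90% × 20% = 17.1% of Slate Ventures LLC.
Chain via Beacon Capital LLC → Pinebrook Industries Corp. (R3): 25% × 80% × 70% = 14% of Slate Ventures LLC.
Aggregating (R1): 17.1% + 14% = 31.1%.
31.1% exceeds the 20% threshold by 11.1 percentage points.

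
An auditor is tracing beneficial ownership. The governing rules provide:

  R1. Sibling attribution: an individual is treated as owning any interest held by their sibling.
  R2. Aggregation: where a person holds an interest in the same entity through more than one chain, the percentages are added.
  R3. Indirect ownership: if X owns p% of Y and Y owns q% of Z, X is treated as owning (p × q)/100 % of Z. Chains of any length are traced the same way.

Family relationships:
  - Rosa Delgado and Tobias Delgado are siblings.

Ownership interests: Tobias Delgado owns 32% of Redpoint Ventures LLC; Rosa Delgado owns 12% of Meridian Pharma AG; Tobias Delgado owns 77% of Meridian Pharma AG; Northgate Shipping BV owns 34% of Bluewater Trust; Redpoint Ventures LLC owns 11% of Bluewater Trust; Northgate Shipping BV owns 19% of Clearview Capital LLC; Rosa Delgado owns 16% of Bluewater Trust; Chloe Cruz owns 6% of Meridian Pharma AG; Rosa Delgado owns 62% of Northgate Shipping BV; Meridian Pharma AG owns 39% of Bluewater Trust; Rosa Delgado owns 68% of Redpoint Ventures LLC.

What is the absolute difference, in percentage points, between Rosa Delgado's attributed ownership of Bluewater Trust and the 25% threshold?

57.79

By sibling attribution (R1), Rosa Delgado is treated as also owning Tobias Delgado's interest in Redpoint Ventures LLC, giving 68% + 32% = 100%.
By sibling attribution (R1), Rosa Delgado is treated as also owning Tobias Delgado's interest in Meridian Pharma AG, giving 12% + 77% = 89%.
Chain via Northgate Shipping BV (R3): 62% × 34% = 21.08% of Bluewater Trust.
Chain via Redpoint Ventures LLC (R3): 100% × 11% = 11% of Bluewater Trust.
Chain via Meridian Pharma AG (R3): 89% × 39% = 34.71% of Bluewater Trust.
Direct interest in Bluewater Trust: 16%.
Aggregating (R2): 21.08% + 11% + 34.71% + 16% = 82.79%.
82.79% exceeds the 25% threshold by 57.79 percentage points.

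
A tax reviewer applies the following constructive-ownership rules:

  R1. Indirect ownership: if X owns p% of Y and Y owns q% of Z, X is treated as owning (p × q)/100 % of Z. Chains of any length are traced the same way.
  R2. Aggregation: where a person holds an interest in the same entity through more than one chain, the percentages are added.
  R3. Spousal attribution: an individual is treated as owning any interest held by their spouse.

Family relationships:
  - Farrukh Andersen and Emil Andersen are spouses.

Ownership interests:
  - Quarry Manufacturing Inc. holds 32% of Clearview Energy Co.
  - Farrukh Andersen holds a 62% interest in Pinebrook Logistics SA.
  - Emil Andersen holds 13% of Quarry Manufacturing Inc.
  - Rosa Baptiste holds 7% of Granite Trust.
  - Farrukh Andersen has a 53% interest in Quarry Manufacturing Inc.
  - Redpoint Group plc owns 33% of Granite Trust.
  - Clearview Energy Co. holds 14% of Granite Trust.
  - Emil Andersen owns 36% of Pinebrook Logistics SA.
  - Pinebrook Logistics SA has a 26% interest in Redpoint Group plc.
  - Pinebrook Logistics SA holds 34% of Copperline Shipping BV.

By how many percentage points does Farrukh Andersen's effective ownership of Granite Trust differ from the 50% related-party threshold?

By spousal attribution (R3), Farrukh Andersen is treated as also owning Emil Andersen's interest in Quarry Manufacturing Inc, giving 53% + 13% = 66%.
By spousal attribution (R3), Farrukh Andersen is treated as also owning Emil Andersen's interest in Pinebrook Logistics SA, giving 62% + 36% = 98%.
Chain via Quarry Manufacturing Inc. → Clearview Energy Co. (R1): 66% × 32% × 14% = 2.9568% of Granite Trust.
Chain via Pinebrook Logistics SA → Redpoint Group plc (R1): 98% × 26% × 33% = 8.4084% of Granite Trust.
Aggregating (R2): 2.9568% + 8.4084% = 11.3652%.
11.3652% falls short of the 50% threshold by 38.6348 percentage points.

38.6348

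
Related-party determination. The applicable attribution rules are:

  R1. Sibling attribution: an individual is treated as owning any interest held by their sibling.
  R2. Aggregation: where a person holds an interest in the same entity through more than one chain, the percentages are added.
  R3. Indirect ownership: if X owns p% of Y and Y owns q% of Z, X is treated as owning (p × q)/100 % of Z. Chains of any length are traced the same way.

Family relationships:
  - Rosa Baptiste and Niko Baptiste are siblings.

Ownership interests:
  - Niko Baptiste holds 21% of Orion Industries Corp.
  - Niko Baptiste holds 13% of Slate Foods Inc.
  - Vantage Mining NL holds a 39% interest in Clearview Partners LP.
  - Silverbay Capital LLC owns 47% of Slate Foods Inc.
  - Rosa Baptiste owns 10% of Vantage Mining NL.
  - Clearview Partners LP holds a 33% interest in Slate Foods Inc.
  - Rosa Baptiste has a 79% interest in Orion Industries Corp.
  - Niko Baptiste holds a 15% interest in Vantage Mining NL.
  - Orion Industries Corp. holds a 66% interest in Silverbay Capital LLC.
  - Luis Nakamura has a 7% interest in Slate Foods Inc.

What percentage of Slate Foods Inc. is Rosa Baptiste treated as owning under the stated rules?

47.2375%

By sibling attribution (R1), Rosa Baptiste is treated as also owning Niko Baptiste's interest in Vantage Mining NL, giving 10% + 15% = 25%.
By sibling attribution (R1), Rosa Baptiste is treated as also owning Niko Baptiste's interest in Orion Industries Corp, giving 79% + 21% = 100%.
By sibling attribution (R1), Rosa Baptiste is treated as owning Niko Baptiste's 13% interest in Slate Foods Inc.
Chain via Vantage Mining NL → Clearview Partners LP (R3): 25% × 39% × 33% = 3.2175% of Slate Foods Inc.
Chain via Orion Industries Corp. → Silverbay Capital LLC (R3): 100% × 66% × 47% = 31.02% of Slate Foods Inc.
Direct interest in Slate Foods Inc: 13%.
Aggregating (R2): 3.2175% + 31.02% + 13% = 47.2375%.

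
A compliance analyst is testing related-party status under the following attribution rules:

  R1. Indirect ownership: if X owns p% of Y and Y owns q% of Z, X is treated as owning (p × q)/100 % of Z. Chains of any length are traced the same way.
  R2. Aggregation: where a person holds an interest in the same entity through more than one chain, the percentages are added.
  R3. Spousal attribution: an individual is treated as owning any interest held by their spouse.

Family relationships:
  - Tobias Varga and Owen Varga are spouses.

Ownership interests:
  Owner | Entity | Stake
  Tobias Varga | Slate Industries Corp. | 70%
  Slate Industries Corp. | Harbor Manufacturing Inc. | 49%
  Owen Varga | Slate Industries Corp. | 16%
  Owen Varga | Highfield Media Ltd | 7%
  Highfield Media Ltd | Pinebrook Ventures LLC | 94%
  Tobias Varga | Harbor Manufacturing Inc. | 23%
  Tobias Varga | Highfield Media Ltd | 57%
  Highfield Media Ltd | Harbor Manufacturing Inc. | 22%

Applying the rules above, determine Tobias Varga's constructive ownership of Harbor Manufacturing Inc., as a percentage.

By spousal attribution (R3), Tobias Varga is treated as also owning Owen Varga's interest in Highfield Media Ltd, giving 57% + 7% = 64%.
By spousal attribution (R3), Tobias Varga is treated as also owning Owen Varga's interest in Slate Industries Corp, giving 70% + 16% = 86%.
Chain via Highfield Media Ltd (R1): 64% × 22% = 14.08% of Harbor Manufacturing Inc.
Chain via Slate Industries Corp. (R1): 86% × 49% = 42.14% of Harbor Manufacturing Inc.
Direct interest in Harbor Manufacturing Inc: 23%.
Aggregating (R2): 14.08% + 42.14% + 23% = 79.22%.

79.22%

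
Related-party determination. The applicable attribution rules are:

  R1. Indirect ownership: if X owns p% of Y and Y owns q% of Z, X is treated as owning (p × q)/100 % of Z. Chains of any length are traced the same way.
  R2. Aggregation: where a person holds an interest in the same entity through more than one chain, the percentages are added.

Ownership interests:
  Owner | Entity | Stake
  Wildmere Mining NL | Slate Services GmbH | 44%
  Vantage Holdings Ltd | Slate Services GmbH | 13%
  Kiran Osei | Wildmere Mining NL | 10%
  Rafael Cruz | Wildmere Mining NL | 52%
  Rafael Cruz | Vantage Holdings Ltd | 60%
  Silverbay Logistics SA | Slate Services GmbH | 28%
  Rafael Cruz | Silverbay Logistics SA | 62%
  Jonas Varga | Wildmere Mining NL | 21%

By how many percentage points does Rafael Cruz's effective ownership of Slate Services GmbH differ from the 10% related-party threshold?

38.04

Chain via Silverbay Logistics SA (R1): 62% × 28% = 17.36% of Slate Services GmbH.
Chain via Vantage Holdings Ltd (R1): 60% × 13% = 7.8% of Slate Services GmbH.
Chain via Wildmere Mining NL (R1): 52% × 44% = 22.88% of Slate Services GmbH.
Aggregating (R2): 17.36% + 7.8% + 22.88% = 48.04%.
48.04% exceeds the 10% threshold by 38.04 percentage points.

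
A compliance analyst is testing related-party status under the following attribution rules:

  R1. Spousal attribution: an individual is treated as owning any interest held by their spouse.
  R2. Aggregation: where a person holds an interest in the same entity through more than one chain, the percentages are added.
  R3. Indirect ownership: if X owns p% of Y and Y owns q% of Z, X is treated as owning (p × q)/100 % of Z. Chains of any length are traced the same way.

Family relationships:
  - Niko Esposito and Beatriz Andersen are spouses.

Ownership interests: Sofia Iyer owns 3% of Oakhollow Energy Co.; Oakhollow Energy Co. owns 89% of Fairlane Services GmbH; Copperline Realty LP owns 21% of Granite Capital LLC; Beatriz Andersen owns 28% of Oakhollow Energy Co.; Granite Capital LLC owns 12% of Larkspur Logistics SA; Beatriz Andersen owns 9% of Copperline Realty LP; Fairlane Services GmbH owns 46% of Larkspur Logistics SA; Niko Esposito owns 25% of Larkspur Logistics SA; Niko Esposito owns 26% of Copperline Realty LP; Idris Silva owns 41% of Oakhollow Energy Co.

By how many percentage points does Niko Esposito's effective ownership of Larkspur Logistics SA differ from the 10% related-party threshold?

27.3452

By spousal attribution (R1), Niko Esposito is treated as also owning Beatriz Andersen's interest in Copperline Realty LP, giving 26% + 9% = 35%.
By spousal attribution (R1), Niko Esposito is treated as owning Beatriz Andersen's 28% interest in Oakhollow Energy Co.
Chain via Copperline Realty LP → Granite Capital LLC (R3): 35% × 21% × 12% = 0.882% of Larkspur Logistics SA.
Direct interest in Larkspur Logistics SA: 25%.
Chain via Oakhollow Energy Co. → Fairlane Services GmbH (R3): 28% × 89% × 46% = 11.4632% of Larkspur Logistics SA.
Aggregating (R2): 0.882% + 25% + 11.4632% = 37.3452%.
37.3452% exceeds the 10% threshold by 27.3452 percentage points.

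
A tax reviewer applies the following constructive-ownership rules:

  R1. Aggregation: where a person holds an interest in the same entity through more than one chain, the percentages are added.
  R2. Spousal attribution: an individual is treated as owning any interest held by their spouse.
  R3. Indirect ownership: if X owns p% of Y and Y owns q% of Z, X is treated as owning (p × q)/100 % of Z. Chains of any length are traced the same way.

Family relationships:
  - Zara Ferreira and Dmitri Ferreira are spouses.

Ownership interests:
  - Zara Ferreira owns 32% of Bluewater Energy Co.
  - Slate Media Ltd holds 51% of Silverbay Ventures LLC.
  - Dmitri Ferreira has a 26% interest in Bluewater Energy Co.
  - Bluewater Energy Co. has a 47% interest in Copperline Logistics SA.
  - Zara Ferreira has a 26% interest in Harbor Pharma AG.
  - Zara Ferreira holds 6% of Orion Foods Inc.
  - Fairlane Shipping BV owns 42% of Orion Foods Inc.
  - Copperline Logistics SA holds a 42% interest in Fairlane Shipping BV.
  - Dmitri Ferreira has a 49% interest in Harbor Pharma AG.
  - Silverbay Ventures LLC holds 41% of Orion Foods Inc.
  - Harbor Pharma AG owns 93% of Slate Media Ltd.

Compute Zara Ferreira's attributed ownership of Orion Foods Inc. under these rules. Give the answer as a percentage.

25.393389%

By spousal attribution (R2), Zara Ferreira is treated as also owning Dmitri Ferreira's interest in Harbor Pharma AG, giving 26% + 49% = 75%.
By spousal attribution (R2), Zara Ferreira is treated as also owning Dmitri Ferreira's interest in Bluewater Energy Co, giving 32% + 26% = 58%.
Chain via Harbor Pharma AG → Slate Media Ltd → Silverbay Ventures LLC (R3): 75% × 93% × 51% × 41% = 14.584725% of Orion Foods Inc.
Chain via Bluewater Energy Co. → Copperline Logistics SA → Fairlane Shipping BV (R3): 58% × 47% × 42% × 42% = 4.808664% of Orion Foods Inc.
Direct interest in Orion Foods Inc: 6%.
Aggregating (R1): 14.584725% + 4.808664% + 6% = 25.393389%.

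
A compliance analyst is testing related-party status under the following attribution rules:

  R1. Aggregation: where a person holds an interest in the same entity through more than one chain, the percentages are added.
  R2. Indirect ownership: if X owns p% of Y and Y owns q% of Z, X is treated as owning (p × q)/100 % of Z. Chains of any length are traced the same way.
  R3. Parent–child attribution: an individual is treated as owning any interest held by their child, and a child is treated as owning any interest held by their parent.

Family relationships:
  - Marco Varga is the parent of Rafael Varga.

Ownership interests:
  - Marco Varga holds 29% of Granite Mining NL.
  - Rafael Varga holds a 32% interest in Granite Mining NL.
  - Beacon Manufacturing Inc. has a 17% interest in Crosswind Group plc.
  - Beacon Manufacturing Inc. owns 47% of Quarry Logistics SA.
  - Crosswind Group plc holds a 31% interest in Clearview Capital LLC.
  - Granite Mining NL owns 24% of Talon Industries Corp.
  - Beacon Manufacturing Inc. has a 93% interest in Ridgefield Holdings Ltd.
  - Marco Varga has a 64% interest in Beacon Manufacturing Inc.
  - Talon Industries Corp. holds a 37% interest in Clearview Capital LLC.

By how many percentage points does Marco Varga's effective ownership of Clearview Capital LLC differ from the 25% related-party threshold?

By parent–child attribution (R3), Marco Varga is treated as also owning Rafael Varga's interest in Granite Mining NL, giving 29% + 32% = 61%.
Chain via Granite Mining NL → Talon Industries Corp. (R2): 61% × 24% × 37% = 5.4168% of Clearview Capital LLC.
Chain via Beacon Manufacturing Inc. → Crosswind Group plc (R2): 64% × 17% × 31% = 3.3728% of Clearview Capital LLC.
Aggregating (R1): 5.4168% + 3.3728% = 8.7896%.
8.7896% falls short of the 25% threshold by 16.2104 percentage points.

16.2104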